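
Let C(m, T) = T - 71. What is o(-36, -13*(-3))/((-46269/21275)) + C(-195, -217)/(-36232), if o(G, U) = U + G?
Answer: -95799247/69850767 ≈ -1.3715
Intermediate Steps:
C(m, T) = -71 + T
o(G, U) = G + U
o(-36, -13*(-3))/((-46269/21275)) + C(-195, -217)/(-36232) = (-36 - 13*(-3))/((-46269/21275)) + (-71 - 217)/(-36232) = (-36 + 39)/((-46269*1/21275)) - 288*(-1/36232) = 3/(-46269/21275) + 36/4529 = 3*(-21275/46269) + 36/4529 = -21275/15423 + 36/4529 = -95799247/69850767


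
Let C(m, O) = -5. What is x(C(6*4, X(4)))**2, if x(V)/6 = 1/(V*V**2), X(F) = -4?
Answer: 36/15625 ≈ 0.0023040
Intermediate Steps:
x(V) = 6/V**3 (x(V) = 6/((V*V**2)) = 6/(V**3) = 6/V**3)
x(C(6*4, X(4)))**2 = (6/(-5)**3)**2 = (6*(-1/125))**2 = (-6/125)**2 = 36/15625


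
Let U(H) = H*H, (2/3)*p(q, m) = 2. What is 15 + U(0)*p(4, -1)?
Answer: 15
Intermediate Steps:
p(q, m) = 3 (p(q, m) = (3/2)*2 = 3)
U(H) = H**2
15 + U(0)*p(4, -1) = 15 + 0**2*3 = 15 + 0*3 = 15 + 0 = 15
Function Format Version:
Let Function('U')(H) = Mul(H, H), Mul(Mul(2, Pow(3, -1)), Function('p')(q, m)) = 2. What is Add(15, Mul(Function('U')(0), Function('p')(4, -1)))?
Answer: 15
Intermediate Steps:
Function('p')(q, m) = 3 (Function('p')(q, m) = Mul(Rational(3, 2), 2) = 3)
Function('U')(H) = Pow(H, 2)
Add(15, Mul(Function('U')(0), Function('p')(4, -1))) = Add(15, Mul(Pow(0, 2), 3)) = Add(15, Mul(0, 3)) = Add(15, 0) = 15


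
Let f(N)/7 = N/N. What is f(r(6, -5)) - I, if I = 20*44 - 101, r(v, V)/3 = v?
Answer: -772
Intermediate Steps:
r(v, V) = 3*v
f(N) = 7 (f(N) = 7*(N/N) = 7*1 = 7)
I = 779 (I = 880 - 101 = 779)
f(r(6, -5)) - I = 7 - 1*779 = 7 - 779 = -772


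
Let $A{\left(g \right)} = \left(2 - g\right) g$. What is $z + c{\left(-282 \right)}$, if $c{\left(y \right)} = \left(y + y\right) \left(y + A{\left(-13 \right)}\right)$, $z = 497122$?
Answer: $766150$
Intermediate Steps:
$A{\left(g \right)} = g \left(2 - g\right)$
$c{\left(y \right)} = 2 y \left(-195 + y\right)$ ($c{\left(y \right)} = \left(y + y\right) \left(y - 13 \left(2 - -13\right)\right) = 2 y \left(y - 13 \left(2 + 13\right)\right) = 2 y \left(y - 195\right) = 2 y \left(-195 + y\right)$)
$z + c{\left(-282 \right)} = 497122 + 2 \left(-282\right) \left(-195 - 282\right) = 497122 + 2 \left(-282\right) \left(-477\right) = 497122 + 269028 = 766150$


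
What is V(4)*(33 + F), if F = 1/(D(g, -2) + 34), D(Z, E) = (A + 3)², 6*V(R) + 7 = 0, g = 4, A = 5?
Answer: -3235/84 ≈ -38.512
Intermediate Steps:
V(R) = -7/6 (V(R) = -7/6 + (⅙)*0 = -7/6 + 0 = -7/6)
D(Z, E) = 64 (D(Z, E) = (5 + 3)² = 8² = 64)
F = 1/98 (F = 1/(64 + 34) = 1/98 ≈ 0.010204)
V(4)*(33 + F) = -7*(33 + 1/98)/6 = -7/6*3235/98 = -3235/84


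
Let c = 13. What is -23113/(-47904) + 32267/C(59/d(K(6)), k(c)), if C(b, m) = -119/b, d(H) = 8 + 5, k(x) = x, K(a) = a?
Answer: -91161627901/74107488 ≈ -1230.1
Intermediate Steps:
d(H) = 13
-23113/(-47904) + 32267/C(59/d(K(6)), k(c)) = -23113/(-47904) + 32267/((-119/(59/13))) = -23113*(-1/47904) + 32267/((-119/(59*(1/13)))) = 23113/47904 + 32267/((-119/59/13)) = 23113/47904 + 32267/((-119*13/59)) = 23113/47904 + 32267/(-1547/59) = 23113/47904 + 32267*(-59/1547) = 23113/47904 - 1903753/1547 = -91161627901/74107488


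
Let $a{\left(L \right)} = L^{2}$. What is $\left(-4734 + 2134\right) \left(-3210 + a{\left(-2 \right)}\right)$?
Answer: $8335600$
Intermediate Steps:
$\left(-4734 + 2134\right) \left(-3210 + a{\left(-2 \right)}\right) = \left(-4734 + 2134\right) \left(-3210 + \left(-2\right)^{2}\right) = - 2600 \left(-3210 + 4\right) = \left(-2600\right) \left(-3206\right) = 8335600$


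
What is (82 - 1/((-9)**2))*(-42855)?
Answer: -94866685/27 ≈ -3.5136e+6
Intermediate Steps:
(82 - 1/((-9)**2))*(-42855) = (82 - 1/81)*(-42855) = (6641/81)*(-42855) = -94866685/27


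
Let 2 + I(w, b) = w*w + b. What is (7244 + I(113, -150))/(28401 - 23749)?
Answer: 19861/4652 ≈ 4.2693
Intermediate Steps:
I(w, b) = -2 + b + w² (I(w, b) = -2 + (w*w + b) = -2 + (w² + b) = -2 + (b + w²) = -2 + b + w²)
(7244 + I(113, -150))/(28401 - 23749) = (7244 + (-2 - 150 + 113²))/(28401 - 23749) = (7244 + (-2 - 150 + 12769))/4652 = (7244 + 12617)*(1/4652) = 19861*(1/4652) = 19861/4652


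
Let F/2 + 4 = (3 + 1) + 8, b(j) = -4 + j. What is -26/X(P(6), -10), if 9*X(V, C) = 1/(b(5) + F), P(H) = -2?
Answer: -3978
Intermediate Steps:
F = 16 (F = -8 + 2*((3 + 1) + 8) = -8 + 2*(4 + 8) = -8 + 2*12 = -8 + 24 = 16)
X(V, C) = 1/153 (X(V, C) = 1/(9*((-4 + 5) + 16)) = 1/(9*(1 + 16)) = (⅑)/17 = (⅑)*(1/17) = 1/153)
-26/X(P(6), -10) = -26/1/153 = -26*153 = -3978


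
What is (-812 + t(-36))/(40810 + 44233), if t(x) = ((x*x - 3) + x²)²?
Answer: 6702109/85043 ≈ 78.808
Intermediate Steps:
t(x) = (-3 + 2*x²)² (t(x) = ((x² - 3) + x²)² = ((-3 + x²) + x²)² = (-3 + 2*x²)²)
(-812 + t(-36))/(40810 + 44233) = (-812 + (-3 + 2*(-36)²)²)/(40810 + 44233) = (-812 + (-3 + 2*1296)²)/85043 = (-812 + (-3 + 2592)²)*(1/85043) = (-812 + 2589²)*(1/85043) = (-812 + 6702921)*(1/85043) = 6702109*(1/85043) = 6702109/85043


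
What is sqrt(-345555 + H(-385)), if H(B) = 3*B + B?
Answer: I*sqrt(347095) ≈ 589.15*I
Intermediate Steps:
H(B) = 4*B
sqrt(-345555 + H(-385)) = sqrt(-345555 + 4*(-385)) = sqrt(-345555 - 1540) = sqrt(-347095) = I*sqrt(347095)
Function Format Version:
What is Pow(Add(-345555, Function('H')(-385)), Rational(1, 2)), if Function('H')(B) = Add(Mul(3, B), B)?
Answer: Mul(I, Pow(347095, Rational(1, 2))) ≈ Mul(589.15, I)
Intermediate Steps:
Function('H')(B) = Mul(4, B)
Pow(Add(-345555, Function('H')(-385)), Rational(1, 2)) = Pow(Add(-345555, Mul(4, -385)), Rational(1, 2)) = Pow(Add(-345555, -1540), Rational(1, 2)) = Pow(-347095, Rational(1, 2)) = Mul(I, Pow(347095, Rational(1, 2)))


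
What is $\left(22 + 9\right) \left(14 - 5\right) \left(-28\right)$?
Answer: $-7812$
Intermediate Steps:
$\left(22 + 9\right) \left(14 - 5\right) \left(-28\right) = 31 \left(14 - 5\right) \left(-28\right) = 31 \cdot 9 \left(-28\right) = 279 \left(-28\right) = -7812$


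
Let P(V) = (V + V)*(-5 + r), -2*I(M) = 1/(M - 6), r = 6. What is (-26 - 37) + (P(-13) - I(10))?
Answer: -711/8 ≈ -88.875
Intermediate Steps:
I(M) = -1/(2*(-6 + M)) (I(M) = -1/(2*(M - 6)) = -1/(2*(-6 + M)))
P(V) = 2*V (P(V) = (V + V)*(-5 + 6) = (2*V)*1 = 2*V)
(-26 - 37) + (P(-13) - I(10)) = (-26 - 37) + (2*(-13) - (-1)/(-12 + 2*10)) = -63 + (-26 - (-1)/(-12 + 20)) = -63 + (-26 - (-1)/8) = -63 + (-26 - 1*(-⅛)) = -63 + (-26 + ⅛) = -63 - 207/8 = -711/8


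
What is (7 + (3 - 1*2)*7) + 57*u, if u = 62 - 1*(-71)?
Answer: 7595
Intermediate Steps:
u = 133 (u = 62 + 71 = 133)
(7 + (3 - 1*2)*7) + 57*u = (7 + (3 - 1*2)*7) + 57*133 = (7 + (3 - 2)*7) + 7581 = (7 + 1*7) + 7581 = (7 + 7) + 7581 = 14 + 7581 = 7595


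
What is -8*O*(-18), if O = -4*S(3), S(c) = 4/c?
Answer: -768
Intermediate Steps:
O = -16/3 ≈ -5.3333
-8*O*(-18) = -8*(-16/3)*(-18) = (128/3)*(-18) = -768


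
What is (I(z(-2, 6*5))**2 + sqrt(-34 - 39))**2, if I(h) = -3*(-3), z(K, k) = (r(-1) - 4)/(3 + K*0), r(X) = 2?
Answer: (81 + I*sqrt(73))**2 ≈ 6488.0 + 1384.1*I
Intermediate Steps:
z(K, k) = -2/3 (z(K, k) = (2 - 4)/(3 + K*0) = -2/(3 + 0) = -2/3)
I(h) = 9
(I(z(-2, 6*5))**2 + sqrt(-34 - 39))**2 = (9**2 + sqrt(-34 - 39))**2 = (81 + sqrt(-73))**2 = (81 + I*sqrt(73))**2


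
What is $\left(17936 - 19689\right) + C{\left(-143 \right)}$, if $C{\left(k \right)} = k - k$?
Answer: $-1753$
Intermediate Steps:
$C{\left(k \right)} = 0$
$\left(17936 - 19689\right) + C{\left(-143 \right)} = \left(17936 - 19689\right) + 0 = -1753 + 0 = -1753$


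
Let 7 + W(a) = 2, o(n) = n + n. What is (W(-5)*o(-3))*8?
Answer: 240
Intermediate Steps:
o(n) = 2*n
W(a) = -5 (W(a) = -7 + 2 = -5)
(W(-5)*o(-3))*8 = -10*(-3)*8 = -5*(-6)*8 = 30*8 = 240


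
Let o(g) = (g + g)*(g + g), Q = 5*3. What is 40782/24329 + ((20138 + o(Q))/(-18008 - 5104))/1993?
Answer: 938998729705/560323826532 ≈ 1.6758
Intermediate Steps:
Q = 15
o(g) = 4*g**2 (o(g) = (2*g)*(2*g) = 4*g**2)
40782/24329 + ((20138 + o(Q))/(-18008 - 5104))/1993 = 40782/24329 + ((20138 + 4*15**2)/(-18008 - 5104))/1993 = 40782*(1/24329) + ((20138 + 4*225)/(-23112))*(1/1993) = 40782/24329 + ((20138 + 900)*(-1/23112))*(1/1993) = 40782/24329 + (21038*(-1/23112))*(1/1993) = 40782/24329 - 10519/11556*1/1993 = 40782/24329 - 10519/23031108 = 938998729705/560323826532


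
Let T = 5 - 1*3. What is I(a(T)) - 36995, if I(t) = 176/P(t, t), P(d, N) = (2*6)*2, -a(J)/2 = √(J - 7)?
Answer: -110963/3 ≈ -36988.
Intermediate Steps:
T = 2 (T = 5 - 3 = 2)
a(J) = -2*√(-7 + J) (a(J) = -2*√(J - 7) = -2*√(-7 + J))
P(d, N) = 24 (P(d, N) = 12*2 = 24)
I(t) = 22/3 (I(t) = 176/24 = 176*(1/24) = 22/3)
I(a(T)) - 36995 = 22/3 - 36995 = -110963/3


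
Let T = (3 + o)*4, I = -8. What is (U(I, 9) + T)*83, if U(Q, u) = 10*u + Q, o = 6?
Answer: 9794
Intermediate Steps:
T = 36 (T = (3 + 6)*4 = 9*4 = 36)
U(Q, u) = Q + 10*u
(U(I, 9) + T)*83 = ((-8 + 10*9) + 36)*83 = ((-8 + 90) + 36)*83 = (82 + 36)*83 = 118*83 = 9794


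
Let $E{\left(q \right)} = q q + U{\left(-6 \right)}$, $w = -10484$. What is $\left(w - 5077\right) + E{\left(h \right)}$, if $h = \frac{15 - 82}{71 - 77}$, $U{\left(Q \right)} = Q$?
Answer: $- \frac{555923}{36} \approx -15442.0$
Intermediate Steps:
$h = \frac{67}{6}$ ($h = - \frac{67}{-6} = \left(-67\right) \left(- \frac{1}{6}\right) = \frac{67}{6} \approx 11.167$)
$E{\left(q \right)} = -6 + q^{2}$ ($E{\left(q \right)} = q q - 6 = q^{2} - 6 = -6 + q^{2}$)
$\left(w - 5077\right) + E{\left(h \right)} = \left(-10484 - 5077\right) - \left(6 - \left(\frac{67}{6}\right)^{2}\right) = -15561 + \left(-6 + \frac{4489}{36}\right) = -15561 + \frac{4273}{36} = - \frac{555923}{36}$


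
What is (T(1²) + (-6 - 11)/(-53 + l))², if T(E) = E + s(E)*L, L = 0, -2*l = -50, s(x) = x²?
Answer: 2025/784 ≈ 2.5829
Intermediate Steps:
l = 25 (l = -½*(-50) = 25)
T(E) = E (T(E) = E + E²*0 = E + 0 = E)
(T(1²) + (-6 - 11)/(-53 + l))² = (1² + (-6 - 11)/(-53 + 25))² = (1 - 17/(-28))² = (1 - 17*(-1/28))² = (1 + 17/28)² = (45/28)² = 2025/784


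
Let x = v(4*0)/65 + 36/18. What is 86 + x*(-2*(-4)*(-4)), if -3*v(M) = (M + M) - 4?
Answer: 4162/195 ≈ 21.344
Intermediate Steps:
v(M) = 4/3 - 2*M/3 (v(M) = -((M + M) - 4)/3 = -(2*M - 4)/3 = -(-4 + 2*M)/3 = 4/3 - 2*M/3)
x = 394/195 (x = (4/3 - 8*0/3)/65 + 36/18 = (4/3 - ⅔*0)*(1/65) + 36*(1/18) = (4/3 + 0)*(1/65) + 2 = (4/3)*(1/65) + 2 = 4/195 + 2 = 394/195 ≈ 2.0205)
86 + x*(-2*(-4)*(-4)) = 86 + 394*(-2*(-4)*(-4))/195 = 86 + 394*(8*(-4))/195 = 86 + (394/195)*(-32) = 86 - 12608/195 = 4162/195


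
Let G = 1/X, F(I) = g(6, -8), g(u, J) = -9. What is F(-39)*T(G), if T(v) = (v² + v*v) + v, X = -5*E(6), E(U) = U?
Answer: 7/25 ≈ 0.28000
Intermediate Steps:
F(I) = -9
X = -30 (X = -5*6 = -30)
G = -1/30 (G = 1/(-30) = -1/30 ≈ -0.033333)
T(v) = v + 2*v² (T(v) = (v² + v²) + v = 2*v² + v = v + 2*v²)
F(-39)*T(G) = -(-3)*(1 + 2*(-1/30))/10 = -(-3)*(1 - 1/15)/10 = -(-3)*14/(10*15) = -9*(-7/225) = 7/25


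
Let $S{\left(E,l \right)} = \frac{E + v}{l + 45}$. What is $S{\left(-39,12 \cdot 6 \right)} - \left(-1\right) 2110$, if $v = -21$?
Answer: $\frac{82270}{39} \approx 2109.5$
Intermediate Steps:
$S{\left(E,l \right)} = \frac{-21 + E}{45 + l}$ ($S{\left(E,l \right)} = \frac{E - 21}{l + 45} = \frac{-21 + E}{45 + l}$)
$S{\left(-39,12 \cdot 6 \right)} - \left(-1\right) 2110 = \frac{-21 - 39}{45 + 12 \cdot 6} - \left(-1\right) 2110 = \frac{1}{45 + 72} \left(-60\right) - -2110 = \frac{1}{117} \left(-60\right) + 2110 = - \frac{20}{39} + 2110 = \frac{82270}{39}$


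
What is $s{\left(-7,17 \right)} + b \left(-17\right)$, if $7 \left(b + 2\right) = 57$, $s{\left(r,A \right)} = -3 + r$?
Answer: $- \frac{801}{7} \approx -114.43$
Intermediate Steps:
$b = \frac{43}{7}$ ($b = -2 + \frac{1}{7} \cdot 57 = -2 + \frac{57}{7} = \frac{43}{7} \approx 6.1429$)
$s{\left(-7,17 \right)} + b \left(-17\right) = \left(-3 - 7\right) + \frac{43}{7} \left(-17\right) = -10 - \frac{731}{7} = - \frac{801}{7}$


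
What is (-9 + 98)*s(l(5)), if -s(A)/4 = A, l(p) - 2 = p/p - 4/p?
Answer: -3916/5 ≈ -783.20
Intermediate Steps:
l(p) = 3 - 4/p (l(p) = 2 + (p/p - 4/p) = 2 + (1 - 4/p) = 3 - 4/p)
s(A) = -4*A
(-9 + 98)*s(l(5)) = (-9 + 98)*(-4*(3 - 4/5)) = 89*(-4*(3 - 4*1/5)) = 89*(-4*(3 - 4/5)) = 89*(-4*11/5) = 89*(-44/5) = -3916/5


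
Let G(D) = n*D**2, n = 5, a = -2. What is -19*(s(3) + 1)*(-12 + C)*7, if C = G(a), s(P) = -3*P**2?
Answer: 27664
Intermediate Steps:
G(D) = 5*D**2
C = 20 (C = 5*(-2)**2 = 5*4 = 20)
-19*(s(3) + 1)*(-12 + C)*7 = -19*(-3*3**2 + 1)*(-12 + 20)*7 = -19*(-3*9 + 1)*8*7 = -19*(-27 + 1)*8*7 = -(-494)*8*7 = -19*(-208)*7 = 3952*7 = 27664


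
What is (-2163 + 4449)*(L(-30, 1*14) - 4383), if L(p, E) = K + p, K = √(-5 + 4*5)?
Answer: -10088118 + 2286*√15 ≈ -1.0079e+7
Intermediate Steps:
K = √15 (K = √(-5 + 20) = √15 ≈ 3.8730)
L(p, E) = p + √15 (L(p, E) = √15 + p = p + √15)
(-2163 + 4449)*(L(-30, 1*14) - 4383) = (-2163 + 4449)*((-30 + √15) - 4383) = 2286*(-4413 + √15) = -10088118 + 2286*√15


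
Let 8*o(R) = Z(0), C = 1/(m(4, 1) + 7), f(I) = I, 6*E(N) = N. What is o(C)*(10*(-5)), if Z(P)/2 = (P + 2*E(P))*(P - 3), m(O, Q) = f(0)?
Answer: 0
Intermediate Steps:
E(N) = N/6
m(O, Q) = 0
Z(P) = 8*P*(-3 + P)/3 (Z(P) = 2*((P + 2*(P/6))*(P - 3)) = 2*((P + P/3)*(-3 + P)) = 2*((4*P/3)*(-3 + P)) = 2*(4*P*(-3 + P)/3) = 8*P*(-3 + P)/3)
C = 1/7 (C = 1/(0 + 7) = 1/7 ≈ 0.14286)
o(R) = 0 (o(R) = ((8/3)*0*(-3 + 0))/8 = ((8/3)*0*(-3))/8 = (1/8)*0 = 0)
o(C)*(10*(-5)) = 0*(10*(-5)) = 0*(-50) = 0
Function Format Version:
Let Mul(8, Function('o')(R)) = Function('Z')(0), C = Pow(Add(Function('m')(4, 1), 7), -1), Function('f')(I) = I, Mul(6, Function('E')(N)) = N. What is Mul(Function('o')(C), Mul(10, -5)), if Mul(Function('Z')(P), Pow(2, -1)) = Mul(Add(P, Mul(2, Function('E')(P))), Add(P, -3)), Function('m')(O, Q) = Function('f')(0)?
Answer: 0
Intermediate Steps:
Function('E')(N) = Mul(Rational(1, 6), N)
Function('m')(O, Q) = 0
Function('Z')(P) = Mul(Rational(8, 3), P, Add(-3, P)) (Function('Z')(P) = Mul(2, Mul(Add(P, Mul(2, Mul(Rational(1, 6), P))), Add(P, -3))) = Mul(2, Mul(Add(P, Mul(Rational(1, 3), P)), Add(-3, P))) = Mul(2, Mul(Mul(Rational(4, 3), P), Add(-3, P))) = Mul(2, Mul(Rational(4, 3), P, Add(-3, P))) = Mul(Rational(8, 3), P, Add(-3, P)))
C = Rational(1, 7) (C = Pow(Add(0, 7), -1) = Pow(7, -1) = Rational(1, 7) ≈ 0.14286)
Function('o')(R) = 0 (Function('o')(R) = Mul(Rational(1, 8), Mul(Rational(8, 3), 0, Add(-3, 0))) = Mul(Rational(1, 8), Mul(Rational(8, 3), 0, -3)) = Mul(Rational(1, 8), 0) = 0)
Mul(Function('o')(C), Mul(10, -5)) = Mul(0, Mul(10, -5)) = Mul(0, -50) = 0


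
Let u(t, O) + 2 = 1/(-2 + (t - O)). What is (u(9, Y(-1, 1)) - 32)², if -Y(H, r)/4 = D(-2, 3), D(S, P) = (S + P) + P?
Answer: 609961/529 ≈ 1153.0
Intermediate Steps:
D(S, P) = S + 2*P (D(S, P) = (P + S) + P = S + 2*P)
Y(H, r) = -16 (Y(H, r) = -4*(-2 + 2*3) = -4*(-2 + 6) = -4*4 = -16)
u(t, O) = -2 + 1/(-2 + t - O) (u(t, O) = -2 + 1/(-2 + (t - O)) = -2 + 1/(-2 + t - O))
(u(9, Y(-1, 1)) - 32)² = ((-5 - 2*(-16) + 2*9)/(2 - 16 - 1*9) - 32)² = ((-5 + 32 + 18)/(2 - 16 - 9) - 32)² = (45/(-23) - 32)² = (-1/23*45 - 32)² = (-45/23 - 32)² = (-781/23)² = 609961/529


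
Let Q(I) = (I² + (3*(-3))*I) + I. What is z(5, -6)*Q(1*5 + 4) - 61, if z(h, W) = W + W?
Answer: -169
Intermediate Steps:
z(h, W) = 2*W
Q(I) = I² - 8*I (Q(I) = (I² - 9*I) + I = I² - 8*I)
z(5, -6)*Q(1*5 + 4) - 61 = (2*(-6))*((1*5 + 4)*(-8 + (1*5 + 4))) - 61 = -12*(5 + 4)*(-8 + (5 + 4)) - 61 = -108*(-8 + 9) - 61 = -108 - 61 = -169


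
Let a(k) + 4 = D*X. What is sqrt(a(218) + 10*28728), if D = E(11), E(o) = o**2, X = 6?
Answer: sqrt(288002) ≈ 536.66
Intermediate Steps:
D = 121 (D = 11**2 = 121)
a(k) = 722 (a(k) = -4 + 121*6 = -4 + 726 = 722)
sqrt(a(218) + 10*28728) = sqrt(722 + 10*28728) = sqrt(722 + 287280) = sqrt(288002)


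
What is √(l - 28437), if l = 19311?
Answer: 39*I*√6 ≈ 95.53*I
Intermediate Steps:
√(l - 28437) = √(19311 - 28437) = √(-9126) = 39*I*√6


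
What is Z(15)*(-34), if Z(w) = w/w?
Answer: -34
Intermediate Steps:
Z(w) = 1
Z(15)*(-34) = 1*(-34) = -34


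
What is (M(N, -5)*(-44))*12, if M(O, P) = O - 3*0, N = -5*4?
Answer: 10560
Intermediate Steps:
N = -20
M(O, P) = O (M(O, P) = O + 0 = O)
(M(N, -5)*(-44))*12 = -20*(-44)*12 = 880*12 = 10560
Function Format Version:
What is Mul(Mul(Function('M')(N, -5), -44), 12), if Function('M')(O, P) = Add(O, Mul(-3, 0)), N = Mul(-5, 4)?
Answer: 10560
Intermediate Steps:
N = -20
Function('M')(O, P) = O (Function('M')(O, P) = Add(O, 0) = O)
Mul(Mul(Function('M')(N, -5), -44), 12) = Mul(Mul(-20, -44), 12) = Mul(880, 12) = 10560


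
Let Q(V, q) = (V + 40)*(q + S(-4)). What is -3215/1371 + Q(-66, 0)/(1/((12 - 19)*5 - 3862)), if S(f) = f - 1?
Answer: -694565525/1371 ≈ -5.0661e+5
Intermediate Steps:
S(f) = -1 + f
Q(V, q) = (-5 + q)*(40 + V) (Q(V, q) = (V + 40)*(q + (-1 - 4)) = (40 + V)*(q - 5) = (40 + V)*(-5 + q) = (-5 + q)*(40 + V))
-3215/1371 + Q(-66, 0)/(1/((12 - 19)*5 - 3862)) = -3215/1371 + (-200 - 5*(-66) + 40*0 - 66*0)/(1/((12 - 19)*5 - 3862)) = -3215*1/1371 + (-200 + 330 + 0 + 0)/(1/(-7*5 - 3862)) = -3215/1371 + 130/(1/(-35 - 3862)) = -3215/1371 + 130/(1/(-3897)) = -3215/1371 + 130/(-1/3897) = -3215/1371 + 130*(-3897) = -3215/1371 - 506610 = -694565525/1371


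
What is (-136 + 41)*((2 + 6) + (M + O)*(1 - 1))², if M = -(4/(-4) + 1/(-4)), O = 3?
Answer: -6080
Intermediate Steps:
M = 5/4 (M = -(4*(-¼) + 1*(-¼)) = -(-1 - ¼) = -1*(-5/4) = 5/4 ≈ 1.2500)
(-136 + 41)*((2 + 6) + (M + O)*(1 - 1))² = (-136 + 41)*((2 + 6) + (5/4 + 3)*(1 - 1))² = -95*(8 + (17/4)*0)² = -95*(8 + 0)² = -95*8² = -95*64 = -6080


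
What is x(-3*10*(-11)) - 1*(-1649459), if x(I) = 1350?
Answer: 1650809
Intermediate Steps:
x(-3*10*(-11)) - 1*(-1649459) = 1350 - 1*(-1649459) = 1350 + 1649459 = 1650809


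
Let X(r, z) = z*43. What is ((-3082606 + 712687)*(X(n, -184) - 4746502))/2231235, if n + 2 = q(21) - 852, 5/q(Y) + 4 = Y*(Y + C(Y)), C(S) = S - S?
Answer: 3755858690822/743745 ≈ 5.0499e+6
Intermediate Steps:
C(S) = 0
q(Y) = 5/(-4 + Y**2) (q(Y) = 5/(-4 + Y*(Y + 0)) = 5/(-4 + Y*Y) = 5/(-4 + Y**2))
n = -373193/437 (n = -2 + (5/(-4 + 21**2) - 852) = -2 + (5/(-4 + 441) - 852) = -2 + (5/437 - 852) = -2 - 372319/437 = -373193/437 ≈ -853.99)
X(r, z) = 43*z
((-3082606 + 712687)*(X(n, -184) - 4746502))/2231235 = ((-3082606 + 712687)*(43*(-184) - 4746502))/2231235 = -2369919*(-7912 - 4746502)*(1/2231235) = -2369919*(-4754414)*(1/2231235) = 11267576072466*(1/2231235) = 3755858690822/743745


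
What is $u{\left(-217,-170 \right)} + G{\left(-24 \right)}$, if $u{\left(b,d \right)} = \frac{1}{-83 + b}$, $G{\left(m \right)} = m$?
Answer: $- \frac{7201}{300} \approx -24.003$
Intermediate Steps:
$u{\left(-217,-170 \right)} + G{\left(-24 \right)} = \frac{1}{-83 - 217} - 24 = \frac{1}{-300} - 24 = - \frac{1}{300} - 24 = - \frac{7201}{300}$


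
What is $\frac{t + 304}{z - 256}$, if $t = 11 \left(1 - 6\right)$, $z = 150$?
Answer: $- \frac{249}{106} \approx -2.3491$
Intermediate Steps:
$t = -55$ ($t = 11 \left(-5\right) = -55$)
$\frac{t + 304}{z - 256} = \frac{-55 + 304}{150 - 256} = \frac{249}{-106} = 249 \left(- \frac{1}{106}\right) = - \frac{249}{106}$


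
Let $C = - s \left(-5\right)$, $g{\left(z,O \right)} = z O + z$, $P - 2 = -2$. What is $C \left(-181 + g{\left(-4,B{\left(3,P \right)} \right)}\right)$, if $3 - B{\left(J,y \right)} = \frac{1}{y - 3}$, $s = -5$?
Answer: $\frac{14875}{3} \approx 4958.3$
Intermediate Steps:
$P = 0$ ($P = 2 - 2 = 0$)
$B{\left(J,y \right)} = 3 - \frac{1}{-3 + y}$ ($B{\left(J,y \right)} = 3 - \frac{1}{y - 3} = 3 - \frac{1}{-3 + y}$)
$g{\left(z,O \right)} = z + O z$ ($g{\left(z,O \right)} = O z + z = z + O z$)
$C = -25$ ($C = \left(-1\right) \left(-5\right) \left(-5\right) = 5 \left(-5\right) = -25$)
$C \left(-181 + g{\left(-4,B{\left(3,P \right)} \right)}\right) = - 25 \left(-181 - 4 \left(1 + \frac{-10 + 3 \cdot 0}{-3 + 0}\right)\right) = - 25 \left(-181 - 4 \left(1 + \frac{-10 + 0}{-3}\right)\right) = - 25 \left(-181 - 4 \left(1 - - \frac{10}{3}\right)\right) = - 25 \left(-181 - 4 \left(1 + \frac{10}{3}\right)\right) = - 25 \left(-181 - \frac{52}{3}\right) = \left(-25\right) \left(- \frac{595}{3}\right) = \frac{14875}{3}$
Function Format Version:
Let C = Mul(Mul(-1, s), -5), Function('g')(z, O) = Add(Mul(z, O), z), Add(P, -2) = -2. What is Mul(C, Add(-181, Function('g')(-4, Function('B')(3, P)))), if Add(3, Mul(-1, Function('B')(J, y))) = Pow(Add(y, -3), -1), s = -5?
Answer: Rational(14875, 3) ≈ 4958.3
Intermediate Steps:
P = 0 (P = Add(2, -2) = 0)
Function('B')(J, y) = Add(3, Mul(-1, Pow(Add(-3, y), -1))) (Function('B')(J, y) = Add(3, Mul(-1, Pow(Add(y, -3), -1))) = Add(3, Mul(-1, Pow(Add(-3, y), -1))))
Function('g')(z, O) = Add(z, Mul(O, z)) (Function('g')(z, O) = Add(Mul(O, z), z) = Add(z, Mul(O, z)))
C = -25 (C = Mul(Mul(-1, -5), -5) = Mul(5, -5) = -25)
Mul(C, Add(-181, Function('g')(-4, Function('B')(3, P)))) = Mul(-25, Add(-181, Mul(-4, Add(1, Mul(Pow(Add(-3, 0), -1), Add(-10, Mul(3, 0))))))) = Mul(-25, Add(-181, Mul(-4, Add(1, Mul(Pow(-3, -1), Add(-10, 0)))))) = Mul(-25, Add(-181, Mul(-4, Add(1, Mul(Rational(-1, 3), -10))))) = Mul(-25, Add(-181, Mul(-4, Add(1, Rational(10, 3))))) = Mul(-25, Add(-181, Mul(-4, Rational(13, 3)))) = Mul(-25, Add(-181, Rational(-52, 3))) = Mul(-25, Rational(-595, 3)) = Rational(14875, 3)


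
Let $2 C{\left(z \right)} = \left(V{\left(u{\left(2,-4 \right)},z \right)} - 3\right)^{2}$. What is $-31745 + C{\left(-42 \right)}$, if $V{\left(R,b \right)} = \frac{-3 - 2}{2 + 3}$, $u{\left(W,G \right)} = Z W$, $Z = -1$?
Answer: $-31737$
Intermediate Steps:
$u{\left(W,G \right)} = - W$
$V{\left(R,b \right)} = -1$ ($V{\left(R,b \right)} = - \frac{5}{5} = \left(-5\right) \frac{1}{5} = -1$)
$C{\left(z \right)} = 8$ ($C{\left(z \right)} = \frac{\left(-1 - 3\right)^{2}}{2} = \frac{\left(-4\right)^{2}}{2} = \frac{1}{2} \cdot 16 = 8$)
$-31745 + C{\left(-42 \right)} = -31745 + 8 = -31737$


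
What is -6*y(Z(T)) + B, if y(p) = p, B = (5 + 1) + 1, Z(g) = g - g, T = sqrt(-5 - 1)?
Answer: 7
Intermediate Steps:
T = I*sqrt(6) (T = sqrt(-6) = I*sqrt(6) ≈ 2.4495*I)
Z(g) = 0
B = 7 (B = 6 + 1 = 7)
-6*y(Z(T)) + B = -6*0 + 7 = 0 + 7 = 7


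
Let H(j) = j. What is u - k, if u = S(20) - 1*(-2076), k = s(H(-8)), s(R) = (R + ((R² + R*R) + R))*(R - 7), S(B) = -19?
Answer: 3737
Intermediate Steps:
s(R) = (-7 + R)*(2*R + 2*R²) (s(R) = (R + ((R² + R²) + R))*(-7 + R) = (R + (2*R² + R))*(-7 + R) = (R + (R + 2*R²))*(-7 + R) = (2*R + 2*R²)*(-7 + R) = (-7 + R)*(2*R + 2*R²))
k = -1680 (k = 2*(-8)*(-7 + (-8)² - 6*(-8)) = 2*(-8)*(-7 + 64 + 48) = 2*(-8)*105 = -1680)
u = 2057 (u = -19 - 1*(-2076) = -19 + 2076 = 2057)
u - k = 2057 - 1*(-1680) = 2057 + 1680 = 3737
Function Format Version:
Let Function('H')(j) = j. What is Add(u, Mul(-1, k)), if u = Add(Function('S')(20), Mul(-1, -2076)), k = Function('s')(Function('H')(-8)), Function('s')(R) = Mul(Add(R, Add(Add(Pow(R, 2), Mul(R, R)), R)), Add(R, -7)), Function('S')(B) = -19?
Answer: 3737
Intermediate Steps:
Function('s')(R) = Mul(Add(-7, R), Add(Mul(2, R), Mul(2, Pow(R, 2)))) (Function('s')(R) = Mul(Add(R, Add(Add(Pow(R, 2), Pow(R, 2)), R)), Add(-7, R)) = Mul(Add(R, Add(Mul(2, Pow(R, 2)), R)), Add(-7, R)) = Mul(Add(R, Add(R, Mul(2, Pow(R, 2)))), Add(-7, R)) = Mul(Add(Mul(2, R), Mul(2, Pow(R, 2))), Add(-7, R)) = Mul(Add(-7, R), Add(Mul(2, R), Mul(2, Pow(R, 2)))))
k = -1680 (k = Mul(2, -8, Add(-7, Pow(-8, 2), Mul(-6, -8))) = Mul(2, -8, Add(-7, 64, 48)) = Mul(2, -8, 105) = -1680)
u = 2057 (u = Add(-19, Mul(-1, -2076)) = Add(-19, 2076) = 2057)
Add(u, Mul(-1, k)) = Add(2057, Mul(-1, -1680)) = Add(2057, 1680) = 3737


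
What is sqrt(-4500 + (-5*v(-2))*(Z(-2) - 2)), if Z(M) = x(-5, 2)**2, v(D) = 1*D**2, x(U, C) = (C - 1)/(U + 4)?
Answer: 8*I*sqrt(70) ≈ 66.933*I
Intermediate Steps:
x(U, C) = (-1 + C)/(4 + U)
v(D) = D**2
Z(M) = 1 (Z(M) = ((-1 + 2)/(4 - 5))**2 = (1/(-1))**2 = (-1*1)**2 = (-1)**2 = 1)
sqrt(-4500 + (-5*v(-2))*(Z(-2) - 2)) = sqrt(-4500 + (-5*(-2)**2)*(1 - 2)) = sqrt(-4500 - 5*4*(-1)) = sqrt(-4500 - 20*(-1)) = sqrt(-4500 + 20) = sqrt(-4480) = 8*I*sqrt(70)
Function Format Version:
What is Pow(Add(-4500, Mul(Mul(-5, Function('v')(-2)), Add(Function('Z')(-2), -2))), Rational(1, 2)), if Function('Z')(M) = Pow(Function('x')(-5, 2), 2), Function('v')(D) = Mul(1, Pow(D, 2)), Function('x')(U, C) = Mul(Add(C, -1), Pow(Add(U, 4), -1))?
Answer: Mul(8, I, Pow(70, Rational(1, 2))) ≈ Mul(66.933, I)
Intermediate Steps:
Function('x')(U, C) = Mul(Pow(Add(4, U), -1), Add(-1, C)) (Function('x')(U, C) = Mul(Add(-1, C), Pow(Add(4, U), -1)) = Mul(Pow(Add(4, U), -1), Add(-1, C)))
Function('v')(D) = Pow(D, 2)
Function('Z')(M) = 1 (Function('Z')(M) = Pow(Mul(Pow(Add(4, -5), -1), Add(-1, 2)), 2) = Pow(Mul(Pow(-1, -1), 1), 2) = Pow(Mul(-1, 1), 2) = Pow(-1, 2) = 1)
Pow(Add(-4500, Mul(Mul(-5, Function('v')(-2)), Add(Function('Z')(-2), -2))), Rational(1, 2)) = Pow(Add(-4500, Mul(Mul(-5, Pow(-2, 2)), Add(1, -2))), Rational(1, 2)) = Pow(Add(-4500, Mul(Mul(-5, 4), -1)), Rational(1, 2)) = Pow(Add(-4500, Mul(-20, -1)), Rational(1, 2)) = Pow(Add(-4500, 20), Rational(1, 2)) = Pow(-4480, Rational(1, 2)) = Mul(8, I, Pow(70, Rational(1, 2)))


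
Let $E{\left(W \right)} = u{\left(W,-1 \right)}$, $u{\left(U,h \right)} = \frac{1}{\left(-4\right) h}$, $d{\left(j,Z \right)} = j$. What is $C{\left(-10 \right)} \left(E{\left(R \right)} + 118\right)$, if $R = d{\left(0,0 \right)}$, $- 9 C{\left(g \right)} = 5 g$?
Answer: $\frac{11825}{18} \approx 656.94$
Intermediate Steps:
$C{\left(g \right)} = - \frac{5 g}{9}$
$u{\left(U,h \right)} = - \frac{1}{4 h}$
$R = 0$
$E{\left(W \right)} = \frac{1}{4}$ ($E{\left(W \right)} = - \frac{1}{4 \left(-1\right)} = \left(- \frac{1}{4}\right) \left(-1\right) = \frac{1}{4}$)
$C{\left(-10 \right)} \left(E{\left(R \right)} + 118\right) = \left(- \frac{5}{9}\right) \left(-10\right) \left(\frac{1}{4} + 118\right) = \frac{50}{9} \cdot \frac{473}{4} = \frac{11825}{18}$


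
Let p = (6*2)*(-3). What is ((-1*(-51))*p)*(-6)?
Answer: 11016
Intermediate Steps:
p = -36 (p = 12*(-3) = -36)
((-1*(-51))*p)*(-6) = (-1*(-51)*(-36))*(-6) = (51*(-36))*(-6) = -1836*(-6) = 11016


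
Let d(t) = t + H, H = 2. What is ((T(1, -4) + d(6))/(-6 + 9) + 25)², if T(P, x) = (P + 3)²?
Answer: 1089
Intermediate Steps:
T(P, x) = (3 + P)²
d(t) = 2 + t (d(t) = t + 2 = 2 + t)
((T(1, -4) + d(6))/(-6 + 9) + 25)² = (((3 + 1)² + (2 + 6))/(-6 + 9) + 25)² = ((4² + 8)/3 + 25)² = ((16 + 8)*(⅓) + 25)² = (24*(⅓) + 25)² = (8 + 25)² = 33² = 1089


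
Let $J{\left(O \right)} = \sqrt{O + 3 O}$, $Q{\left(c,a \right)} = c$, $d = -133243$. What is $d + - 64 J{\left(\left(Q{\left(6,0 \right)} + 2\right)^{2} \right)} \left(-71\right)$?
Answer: $-60539$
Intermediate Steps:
$J{\left(O \right)} = 2 \sqrt{O}$ ($J{\left(O \right)} = \sqrt{4 O} = 2 \sqrt{O}$)
$d + - 64 J{\left(\left(Q{\left(6,0 \right)} + 2\right)^{2} \right)} \left(-71\right) = -133243 + - 64 \cdot 2 \sqrt{\left(6 + 2\right)^{2}} \left(-71\right) = -133243 + - 64 \cdot 2 \sqrt{8^{2}} \left(-71\right) = -133243 + - 64 \cdot 2 \sqrt{64} \left(-71\right) = -133243 + - 64 \cdot 2 \cdot 8 \left(-71\right) = -133243 + \left(-64\right) 16 \left(-71\right) = -133243 - -72704 = -133243 + 72704 = -60539$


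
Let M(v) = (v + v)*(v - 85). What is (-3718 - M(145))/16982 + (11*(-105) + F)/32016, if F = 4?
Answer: -347830085/271847856 ≈ -1.2795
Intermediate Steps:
M(v) = 2*v*(-85 + v) (M(v) = (2*v)*(-85 + v) = 2*v*(-85 + v))
(-3718 - M(145))/16982 + (11*(-105) + F)/32016 = (-3718 - 2*145*(-85 + 145))/16982 + (11*(-105) + 4)/32016 = (-3718 - 2*145*60)*(1/16982) + (-1155 + 4)*(1/32016) = (-3718 - 1*17400)*(1/16982) - 1151*1/32016 = (-3718 - 17400)*(1/16982) - 1151/32016 = -21118*1/16982 - 1151/32016 = -10559/8491 - 1151/32016 = -347830085/271847856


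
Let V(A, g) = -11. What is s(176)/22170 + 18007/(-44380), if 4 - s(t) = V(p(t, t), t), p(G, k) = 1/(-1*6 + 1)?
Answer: -13284983/32796820 ≈ -0.40507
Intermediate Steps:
p(G, k) = -1/5 (p(G, k) = 1/(-6 + 1) = 1/(-5) = -1/5)
s(t) = 15 (s(t) = 4 - 1*(-11) = 4 + 11 = 15)
s(176)/22170 + 18007/(-44380) = 15/22170 + 18007/(-44380) = 15*(1/22170) + 18007*(-1/44380) = 1/1478 - 18007/44380 = -13284983/32796820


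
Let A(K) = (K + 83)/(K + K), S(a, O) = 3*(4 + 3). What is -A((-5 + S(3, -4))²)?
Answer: -339/512 ≈ -0.66211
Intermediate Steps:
S(a, O) = 21 (S(a, O) = 3*7 = 21)
A(K) = (83 + K)/(2*K) (A(K) = (83 + K)/((2*K)) = (83 + K)*(1/(2*K)) = (83 + K)/(2*K))
-A((-5 + S(3, -4))²) = -(83 + (-5 + 21)²)/(2*((-5 + 21)²)) = -(83 + 16²)/(2*(16²)) = -(83 + 256)/(2*256) = -339/(2*256) = -1*339/512 = -339/512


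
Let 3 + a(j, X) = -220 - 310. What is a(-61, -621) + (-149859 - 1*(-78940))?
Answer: -71452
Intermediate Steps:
a(j, X) = -533 (a(j, X) = -3 + (-220 - 310) = -3 - 530 = -533)
a(-61, -621) + (-149859 - 1*(-78940)) = -533 + (-149859 - 1*(-78940)) = -533 + (-149859 + 78940) = -533 - 70919 = -71452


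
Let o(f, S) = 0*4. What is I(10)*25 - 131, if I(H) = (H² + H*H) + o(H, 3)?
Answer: 4869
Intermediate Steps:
o(f, S) = 0
I(H) = 2*H² (I(H) = (H² + H*H) + 0 = (H² + H²) + 0 = 2*H² + 0 = 2*H²)
I(10)*25 - 131 = (2*10²)*25 - 131 = (2*100)*25 - 131 = 200*25 - 131 = 5000 - 131 = 4869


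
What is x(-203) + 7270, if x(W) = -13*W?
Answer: 9909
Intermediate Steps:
x(-203) + 7270 = -13*(-203) + 7270 = 2639 + 7270 = 9909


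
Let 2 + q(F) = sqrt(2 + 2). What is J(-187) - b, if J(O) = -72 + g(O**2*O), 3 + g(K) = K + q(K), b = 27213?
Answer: -6566491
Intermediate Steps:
q(F) = 0 (q(F) = -2 + sqrt(2 + 2) = -2 + sqrt(4) = -2 + 2 = 0)
g(K) = -3 + K (g(K) = -3 + (K + 0) = -3 + K)
J(O) = -75 + O**3 (J(O) = -72 + (-3 + O**2*O) = -72 + (-3 + O**3) = -75 + O**3)
J(-187) - b = (-75 + (-187)**3) - 1*27213 = (-75 - 6539203) - 27213 = -6539278 - 27213 = -6566491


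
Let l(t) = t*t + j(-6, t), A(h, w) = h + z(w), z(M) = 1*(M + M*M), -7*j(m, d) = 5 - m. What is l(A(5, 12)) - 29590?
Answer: -25694/7 ≈ -3670.6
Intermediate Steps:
j(m, d) = -5/7 + m/7 (j(m, d) = -(5 - m)/7 = -5/7 + m/7)
z(M) = M + M**2 (z(M) = 1*(M + M**2) = M + M**2)
A(h, w) = h + w*(1 + w)
l(t) = -11/7 + t**2 (l(t) = t*t + (-5/7 + (1/7)*(-6)) = t**2 + (-5/7 - 6/7) = t**2 - 11/7 = -11/7 + t**2)
l(A(5, 12)) - 29590 = (-11/7 + (5 + 12*(1 + 12))**2) - 29590 = (-11/7 + (5 + 12*13)**2) - 29590 = (-11/7 + (5 + 156)**2) - 29590 = (-11/7 + 161**2) - 29590 = (-11/7 + 25921) - 29590 = 181436/7 - 29590 = -25694/7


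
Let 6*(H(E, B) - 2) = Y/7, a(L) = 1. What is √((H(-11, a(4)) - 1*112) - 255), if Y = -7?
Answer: I*√13146/6 ≈ 19.109*I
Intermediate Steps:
H(E, B) = 11/6 (H(E, B) = 2 + (-7/7)/6 = 2 + (-7*⅐)/6 = 2 + (⅙)*(-1) = 2 - ⅙ = 11/6)
√((H(-11, a(4)) - 1*112) - 255) = √((11/6 - 1*112) - 255) = √((11/6 - 112) - 255) = √(-661/6 - 255) = √(-2191/6) = I*√13146/6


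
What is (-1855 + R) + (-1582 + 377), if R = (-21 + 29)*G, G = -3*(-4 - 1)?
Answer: -2940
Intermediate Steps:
G = 15 (G = -3*(-5) = 15)
R = 120 (R = (-21 + 29)*15 = 8*15 = 120)
(-1855 + R) + (-1582 + 377) = (-1855 + 120) + (-1582 + 377) = -1735 - 1205 = -2940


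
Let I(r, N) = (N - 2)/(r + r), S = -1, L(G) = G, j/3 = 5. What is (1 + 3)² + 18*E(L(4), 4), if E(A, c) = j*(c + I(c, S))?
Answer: 3979/4 ≈ 994.75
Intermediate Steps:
j = 15 (j = 3*5 = 15)
I(r, N) = (-2 + N)/(2*r) (I(r, N) = (-2 + N)/((2*r)) = (-2 + N)*(1/(2*r)) = (-2 + N)/(2*r))
E(A, c) = 15*c - 45/(2*c) (E(A, c) = 15*(c + (-2 - 1)/(2*c)) = 15*(c + (½)*(-3)/c) = 15*(c - 3/(2*c)) = 15*c - 45/(2*c))
(1 + 3)² + 18*E(L(4), 4) = (1 + 3)² + 18*(15*4 - 45/2/4) = 4² + 18*(60 - 45/2*¼) = 16 + 18*(60 - 45/8) = 16 + 18*(435/8) = 16 + 3915/4 = 3979/4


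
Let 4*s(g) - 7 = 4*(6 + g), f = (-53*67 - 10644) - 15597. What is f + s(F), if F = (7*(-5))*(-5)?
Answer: -118437/4 ≈ -29609.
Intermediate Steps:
f = -29792 (f = (-3551 - 10644) - 15597 = -14195 - 15597 = -29792)
F = 175 (F = -35*(-5) = 175)
s(g) = 31/4 + g (s(g) = 7/4 + (4*(6 + g))/4 = 7/4 + (24 + 4*g)/4 = 7/4 + (6 + g) = 31/4 + g)
f + s(F) = -29792 + (31/4 + 175) = -29792 + 731/4 = -118437/4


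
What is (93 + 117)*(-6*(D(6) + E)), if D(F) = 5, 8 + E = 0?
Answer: 3780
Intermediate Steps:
E = -8 (E = -8 + 0 = -8)
(93 + 117)*(-6*(D(6) + E)) = (93 + 117)*(-6*(5 - 8)) = 210*(-6*(-3)) = 210*18 = 3780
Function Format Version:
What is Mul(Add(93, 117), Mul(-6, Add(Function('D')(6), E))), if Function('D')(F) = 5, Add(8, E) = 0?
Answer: 3780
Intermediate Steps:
E = -8 (E = Add(-8, 0) = -8)
Mul(Add(93, 117), Mul(-6, Add(Function('D')(6), E))) = Mul(Add(93, 117), Mul(-6, Add(5, -8))) = Mul(210, Mul(-6, -3)) = Mul(210, 18) = 3780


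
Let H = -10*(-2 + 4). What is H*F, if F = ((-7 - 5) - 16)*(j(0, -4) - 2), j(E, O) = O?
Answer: -3360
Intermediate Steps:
H = -20 (H = -10*2 = -20)
F = 168 (F = ((-7 - 5) - 16)*(-4 - 2) = (-12 - 16)*(-6) = -28*(-6) = 168)
H*F = -20*168 = -3360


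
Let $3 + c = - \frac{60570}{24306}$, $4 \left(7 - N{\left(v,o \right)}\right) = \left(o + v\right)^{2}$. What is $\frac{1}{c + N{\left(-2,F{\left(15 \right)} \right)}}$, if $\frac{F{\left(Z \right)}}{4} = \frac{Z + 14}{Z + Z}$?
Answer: $\frac{911475}{580529} \approx 1.5701$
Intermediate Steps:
$F{\left(Z \right)} = \frac{2 \left(14 + Z\right)}{Z}$ ($F{\left(Z \right)} = 4 \frac{Z + 14}{Z + Z} = 4 \frac{14 + Z}{2 Z} = \frac{2 \left(14 + Z\right)}{Z}$)
$N{\left(v,o \right)} = 7 - \frac{\left(o + v\right)^{2}}{4}$
$c = - \frac{22248}{4051}$ ($c = -3 - \frac{60570}{24306} = -3 - \frac{10095}{4051} = - \frac{22248}{4051} \approx -5.492$)
$\frac{1}{c + N{\left(-2,F{\left(15 \right)} \right)}} = \frac{1}{- \frac{22248}{4051} + \left(7 - \frac{\left(\left(2 + \frac{28}{15}\right) - 2\right)^{2}}{4}\right)} = \frac{1}{- \frac{22248}{4051} + \left(7 - \frac{\left(\frac{58}{15} - 2\right)^{2}}{4}\right)} = \frac{1}{- \frac{22248}{4051} + \left(7 - \frac{\left(\frac{28}{15}\right)^{2}}{4}\right)} = \frac{1}{- \frac{22248}{4051} + \left(7 - \frac{196}{225}\right)} = \frac{1}{- \frac{22248}{4051} + \frac{1379}{225}} = \frac{1}{\frac{580529}{911475}} = \frac{911475}{580529}$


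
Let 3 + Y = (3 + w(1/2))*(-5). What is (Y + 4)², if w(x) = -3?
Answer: 1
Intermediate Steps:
Y = -3 (Y = -3 + (3 - 3)*(-5) = -3 + 0*(-5) = -3 + 0 = -3)
(Y + 4)² = (-3 + 4)² = 1² = 1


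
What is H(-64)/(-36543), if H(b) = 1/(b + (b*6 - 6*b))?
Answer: 1/2338752 ≈ 4.2758e-7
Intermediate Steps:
H(b) = 1/b (H(b) = 1/(b + (6*b - 6*b)) = 1/(b + 0) = 1/b)
H(-64)/(-36543) = 1/(-64*(-36543)) = -1/64*(-1/36543) = 1/2338752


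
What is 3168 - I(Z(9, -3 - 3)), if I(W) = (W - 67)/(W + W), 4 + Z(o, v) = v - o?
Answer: 60149/19 ≈ 3165.7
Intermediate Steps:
Z(o, v) = -4 + v - o (Z(o, v) = -4 + (v - o) = -4 + v - o)
I(W) = (-67 + W)/(2*W) (I(W) = (-67 + W)/((2*W)) = (-67 + W)*(1/(2*W)) = (-67 + W)/(2*W))
3168 - I(Z(9, -3 - 3)) = 3168 - (-67 + (-4 + (-3 - 3) - 1*9))/(2*(-4 + (-3 - 3) - 1*9)) = 3168 - (-67 + (-4 - 6 - 9))/(2*(-4 - 6 - 9)) = 3168 - (-67 - 19)/(2*(-19)) = 3168 - (-1)*(-86)/(2*19) = 3168 - 1*43/19 = 3168 - 43/19 = 60149/19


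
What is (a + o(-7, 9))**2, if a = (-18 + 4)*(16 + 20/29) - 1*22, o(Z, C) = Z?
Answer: 58018689/841 ≈ 68988.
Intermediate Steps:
a = -7414/29 (a = -14*(16 + 20*(1/29)) - 22 = -14*(16 + 20/29) - 22 = -14*484/29 - 22 = -6776/29 - 22 = -7414/29 ≈ -255.66)
(a + o(-7, 9))**2 = (-7414/29 - 7)**2 = (-7617/29)**2 = 58018689/841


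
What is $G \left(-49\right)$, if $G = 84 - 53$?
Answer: $-1519$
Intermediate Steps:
$G = 31$
$G \left(-49\right) = 31 \left(-49\right) = -1519$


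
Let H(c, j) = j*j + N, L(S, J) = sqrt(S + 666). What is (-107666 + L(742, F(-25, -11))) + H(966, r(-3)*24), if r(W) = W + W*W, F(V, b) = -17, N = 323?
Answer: -86607 + 8*sqrt(22) ≈ -86570.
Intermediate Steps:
r(W) = W + W**2
L(S, J) = sqrt(666 + S)
H(c, j) = 323 + j**2 (H(c, j) = j*j + 323 = j**2 + 323 = 323 + j**2)
(-107666 + L(742, F(-25, -11))) + H(966, r(-3)*24) = (-107666 + sqrt(666 + 742)) + (323 + (-3*(1 - 3)*24)**2) = (-107666 + sqrt(1408)) + (323 + (-3*(-2)*24)**2) = (-107666 + 8*sqrt(22)) + (323 + (6*24)**2) = (-107666 + 8*sqrt(22)) + (323 + 144**2) = (-107666 + 8*sqrt(22)) + (323 + 20736) = (-107666 + 8*sqrt(22)) + 21059 = -86607 + 8*sqrt(22)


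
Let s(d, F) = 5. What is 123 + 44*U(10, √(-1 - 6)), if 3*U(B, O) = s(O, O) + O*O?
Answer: 281/3 ≈ 93.667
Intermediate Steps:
U(B, O) = 5/3 + O²/3 (U(B, O) = (5 + O*O)/3 = (5 + O²)/3 = 5/3 + O²/3)
123 + 44*U(10, √(-1 - 6)) = 123 + 44*(5/3 + (√(-1 - 6))²/3) = 123 + 44*(5/3 + (√(-7))²/3) = 123 + 44*(5/3 + (I*√7)²/3) = 123 + 44*(5/3 + (⅓)*(-7)) = 123 + 44*(5/3 - 7/3) = 123 + 44*(-⅔) = 123 - 88/3 = 281/3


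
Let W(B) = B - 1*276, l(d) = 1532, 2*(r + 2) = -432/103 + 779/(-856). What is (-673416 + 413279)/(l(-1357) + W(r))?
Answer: -45871518032/220675315 ≈ -207.87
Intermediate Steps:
r = -802701/176336 (r = -2 + (-432/103 + 779/(-856))/2 = -2 + (-432*1/103 + 779*(-1/856))/2 = -2 + (-432/103 - 779/856)/2 = -2 + (½)*(-450029/88168) = -2 - 450029/176336 = -802701/176336 ≈ -4.5521)
W(B) = -276 + B (W(B) = B - 276 = -276 + B)
(-673416 + 413279)/(l(-1357) + W(r)) = (-673416 + 413279)/(1532 + (-276 - 802701/176336)) = -260137/(1532 - 49471437/176336) = -260137/220675315/176336 = -260137*176336/220675315 = -45871518032/220675315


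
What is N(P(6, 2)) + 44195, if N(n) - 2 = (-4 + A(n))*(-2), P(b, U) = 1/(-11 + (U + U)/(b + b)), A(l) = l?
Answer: 707283/16 ≈ 44205.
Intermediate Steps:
P(b, U) = 1/(-11 + U/b) (P(b, U) = 1/(-11 + (2*U)/((2*b))) = 1/(-11 + (2*U)*(1/(2*b))) = 1/(-11 + U/b))
N(n) = 10 - 2*n (N(n) = 2 + (-4 + n)*(-2) = 2 + (8 - 2*n) = 10 - 2*n)
N(P(6, 2)) + 44195 = (10 - 12/(2 - 11*6)) + 44195 = (10 - 12/(2 - 66)) + 44195 = (10 - 12/(-64)) + 44195 = (10 - 12*(-1)/64) + 44195 = (10 - 2*(-3/32)) + 44195 = (10 + 3/16) + 44195 = 163/16 + 44195 = 707283/16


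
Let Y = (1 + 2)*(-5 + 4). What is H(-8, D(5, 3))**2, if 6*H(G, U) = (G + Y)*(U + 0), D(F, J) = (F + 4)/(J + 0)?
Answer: 121/4 ≈ 30.250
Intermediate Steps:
Y = -3 (Y = 3*(-1) = -3)
D(F, J) = (4 + F)/J
H(G, U) = U*(-3 + G)/6 (H(G, U) = ((G - 3)*(U + 0))/6 = ((-3 + G)*U)/6 = (U*(-3 + G))/6 = U*(-3 + G)/6)
H(-8, D(5, 3))**2 = (((4 + 5)/3)*(-3 - 8)/6)**2 = ((1/6)*((1/3)*9)*(-11))**2 = ((1/6)*3*(-11))**2 = (-11/2)**2 = 121/4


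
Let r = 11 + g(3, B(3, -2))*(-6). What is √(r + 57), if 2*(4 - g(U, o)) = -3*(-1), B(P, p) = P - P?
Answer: √53 ≈ 7.2801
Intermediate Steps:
B(P, p) = 0
g(U, o) = 5/2 (g(U, o) = 4 - (-3)*(-1)/2 = 4 - ½*3 = 4 - 3/2 = 5/2)
r = -4 (r = 11 + (5/2)*(-6) = 11 - 15 = -4)
√(r + 57) = √(-4 + 57) = √53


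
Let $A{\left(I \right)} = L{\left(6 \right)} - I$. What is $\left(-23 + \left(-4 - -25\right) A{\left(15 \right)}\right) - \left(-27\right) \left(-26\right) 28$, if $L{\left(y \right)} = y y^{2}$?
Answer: $-15458$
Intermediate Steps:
$L{\left(y \right)} = y^{3}$
$A{\left(I \right)} = 216 - I$ ($A{\left(I \right)} = 6^{3} - I = 216 - I$)
$\left(-23 + \left(-4 - -25\right) A{\left(15 \right)}\right) - \left(-27\right) \left(-26\right) 28 = \left(-23 + \left(-4 - -25\right) \left(216 - 15\right)\right) - \left(-27\right) \left(-26\right) 28 = \left(-23 + \left(-4 + 25\right) \left(216 - 15\right)\right) - 702 \cdot 28 = \left(-23 + 21 \cdot 201\right) - 19656 = \left(-23 + 4221\right) - 19656 = 4198 - 19656 = -15458$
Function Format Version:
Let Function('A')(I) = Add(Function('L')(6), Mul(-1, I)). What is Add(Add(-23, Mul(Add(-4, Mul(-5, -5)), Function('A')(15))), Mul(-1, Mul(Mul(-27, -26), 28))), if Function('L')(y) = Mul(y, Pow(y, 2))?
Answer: -15458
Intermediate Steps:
Function('L')(y) = Pow(y, 3)
Function('A')(I) = Add(216, Mul(-1, I)) (Function('A')(I) = Add(Pow(6, 3), Mul(-1, I)) = Add(216, Mul(-1, I)))
Add(Add(-23, Mul(Add(-4, Mul(-5, -5)), Function('A')(15))), Mul(-1, Mul(Mul(-27, -26), 28))) = Add(Add(-23, Mul(Add(-4, Mul(-5, -5)), Add(216, Mul(-1, 15)))), Mul(-1, Mul(Mul(-27, -26), 28))) = Add(Add(-23, Mul(Add(-4, 25), Add(216, -15))), Mul(-1, Mul(702, 28))) = Add(Add(-23, Mul(21, 201)), Mul(-1, 19656)) = Add(Add(-23, 4221), -19656) = Add(4198, -19656) = -15458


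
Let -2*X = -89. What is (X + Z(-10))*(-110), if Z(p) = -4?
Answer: -4455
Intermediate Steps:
X = 89/2 (X = -1/2*(-89) = 89/2 ≈ 44.500)
(X + Z(-10))*(-110) = (89/2 - 4)*(-110) = (81/2)*(-110) = -4455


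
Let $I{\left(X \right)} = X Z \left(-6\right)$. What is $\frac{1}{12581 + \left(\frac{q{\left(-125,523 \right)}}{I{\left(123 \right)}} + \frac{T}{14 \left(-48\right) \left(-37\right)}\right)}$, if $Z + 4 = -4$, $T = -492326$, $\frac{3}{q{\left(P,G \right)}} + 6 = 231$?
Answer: $\frac{14335650}{180072955973} \approx 7.961 \cdot 10^{-5}$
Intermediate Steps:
$q{\left(P,G \right)} = \frac{1}{75}$ ($q{\left(P,G \right)} = \frac{3}{-6 + 231} = \frac{3}{225} = 3 \cdot \frac{1}{225} = \frac{1}{75}$)
$Z = -8$ ($Z = -4 - 4 = -8$)
$I{\left(X \right)} = 48 X$ ($I{\left(X \right)} = X \left(-8\right) \left(-6\right) = - 8 X \left(-6\right) = 48 X$)
$\frac{1}{12581 + \left(\frac{q{\left(-125,523 \right)}}{I{\left(123 \right)}} + \frac{T}{14 \left(-48\right) \left(-37\right)}\right)} = \frac{1}{12581 + \left(\frac{1}{75 \cdot 48 \cdot 123} - \frac{492326}{14 \left(-48\right) \left(-37\right)}\right)} = \frac{1}{12581 + \left(\frac{1}{75 \cdot 5904} - \frac{492326}{\left(-672\right) \left(-37\right)}\right)} = \frac{1}{12581 + \left(\frac{1}{75} \cdot \frac{1}{5904} - \frac{492326}{24864}\right)} = \frac{1}{12581 + \left(\frac{1}{442800} - \frac{246163}{12432}\right)} = \frac{1}{12581 - \frac{283856677}{14335650}} = \frac{1}{\frac{180072955973}{14335650}} = \frac{14335650}{180072955973}$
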